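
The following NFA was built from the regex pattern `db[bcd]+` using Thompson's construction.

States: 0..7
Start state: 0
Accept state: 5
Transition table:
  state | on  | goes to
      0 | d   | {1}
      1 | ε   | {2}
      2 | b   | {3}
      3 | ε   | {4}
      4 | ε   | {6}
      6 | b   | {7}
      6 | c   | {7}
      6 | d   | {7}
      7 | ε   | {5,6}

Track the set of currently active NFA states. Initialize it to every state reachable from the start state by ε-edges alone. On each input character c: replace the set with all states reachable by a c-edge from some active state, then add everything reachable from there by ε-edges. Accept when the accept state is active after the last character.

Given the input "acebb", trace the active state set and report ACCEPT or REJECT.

initial (ε-close {0}): {0}
'a' @ 1: {}  — state set empty
rest 'cebb' ignored (set empty)
after full input: {}  (accept=5 not in)

Answer: REJECT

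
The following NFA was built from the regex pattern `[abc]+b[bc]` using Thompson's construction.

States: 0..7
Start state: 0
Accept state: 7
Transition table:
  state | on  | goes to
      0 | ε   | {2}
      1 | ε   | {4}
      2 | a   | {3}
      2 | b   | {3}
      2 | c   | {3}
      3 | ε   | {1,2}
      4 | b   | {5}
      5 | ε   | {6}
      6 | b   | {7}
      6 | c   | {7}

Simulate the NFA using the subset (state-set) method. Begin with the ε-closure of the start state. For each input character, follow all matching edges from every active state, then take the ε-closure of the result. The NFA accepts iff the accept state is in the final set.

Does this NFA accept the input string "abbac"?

Answer: REJECT

Derivation:
start: ε-closure({0}) = {0,2}
'a' @ 1: {1,2,3,4}
'b' @ 2: {1,2,3,4,5,6}
'b' @ 3: {1,2,3,4,5,6,7}  [accepting]
'a' @ 4: {1,2,3,4}
'c' @ 5: {1,2,3,4}
end set {1,2,3,4} — state 7 not in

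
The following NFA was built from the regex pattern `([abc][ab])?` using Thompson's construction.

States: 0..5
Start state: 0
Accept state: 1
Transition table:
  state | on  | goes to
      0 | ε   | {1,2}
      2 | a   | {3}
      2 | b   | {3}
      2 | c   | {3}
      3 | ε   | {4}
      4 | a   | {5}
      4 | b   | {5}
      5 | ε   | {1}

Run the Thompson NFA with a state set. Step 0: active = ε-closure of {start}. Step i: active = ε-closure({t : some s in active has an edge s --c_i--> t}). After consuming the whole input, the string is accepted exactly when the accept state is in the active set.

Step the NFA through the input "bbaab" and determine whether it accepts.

initial (ε-close {0}): {0,1,2}
'b' @ 1: {3,4}
'b' @ 2: {1,5}  (accept∈set)
'a' @ 3: {}  — state set empty
rest 'ab' ignored (set empty)
final: {}; accept 1 not in set

Answer: REJECT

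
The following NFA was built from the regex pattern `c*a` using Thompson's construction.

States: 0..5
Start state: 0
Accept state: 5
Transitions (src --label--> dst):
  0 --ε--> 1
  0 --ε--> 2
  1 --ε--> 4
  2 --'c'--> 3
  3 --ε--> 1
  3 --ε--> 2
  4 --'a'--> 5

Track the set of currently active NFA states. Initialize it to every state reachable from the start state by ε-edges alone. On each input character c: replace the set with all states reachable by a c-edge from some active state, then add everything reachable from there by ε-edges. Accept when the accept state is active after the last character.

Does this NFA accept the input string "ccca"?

initial (ε-close {0}): {0,1,2,4}
'c' @ 1: {1,2,3,4}
'c' @ 2: {1,2,3,4}
'c' @ 3: {1,2,3,4}
'a' @ 4: {5}  [accepting]
after full input: {5}  (accept=5 in)

Answer: ACCEPT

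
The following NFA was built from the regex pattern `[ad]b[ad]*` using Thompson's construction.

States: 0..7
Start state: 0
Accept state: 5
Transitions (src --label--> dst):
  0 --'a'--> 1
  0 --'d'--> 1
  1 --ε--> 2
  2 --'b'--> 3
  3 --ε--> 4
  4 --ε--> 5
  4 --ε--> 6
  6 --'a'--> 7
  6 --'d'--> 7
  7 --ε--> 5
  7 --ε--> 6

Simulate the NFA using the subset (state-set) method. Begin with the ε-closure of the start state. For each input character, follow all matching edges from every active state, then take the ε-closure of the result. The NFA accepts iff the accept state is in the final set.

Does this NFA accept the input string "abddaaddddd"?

Answer: ACCEPT

Steps:
start: ε-closure({0}) = {0}
'a' @ 1: {1,2}
'b' @ 2: {3,4,5,6}  [accepting]
'd' @ 3: {5,6,7}  [accepting]
'd' @ 4: {5,6,7}  [accepting]
'a' @ 5: {5,6,7}  [accepting]
'a' @ 6: {5,6,7}  [accepting]
'd' @ 7: {5,6,7}  [accepting]
'd' @ 8: {5,6,7}  [accepting]
'd' @ 9: {5,6,7}  [accepting]
'd' @ 10: {5,6,7}  [accepting]
'd' @ 11: {5,6,7}  [accepting]
after full input: {5,6,7}  (accept=5 in)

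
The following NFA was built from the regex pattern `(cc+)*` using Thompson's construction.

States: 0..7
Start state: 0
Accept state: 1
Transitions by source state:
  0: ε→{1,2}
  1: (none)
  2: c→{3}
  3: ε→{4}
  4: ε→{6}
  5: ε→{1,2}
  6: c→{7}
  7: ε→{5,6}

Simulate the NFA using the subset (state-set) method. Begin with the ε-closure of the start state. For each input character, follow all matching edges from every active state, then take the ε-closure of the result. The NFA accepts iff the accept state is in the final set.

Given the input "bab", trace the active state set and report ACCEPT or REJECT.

Answer: REJECT

Derivation:
initial (ε-close {0}): {0,1,2}
'b' @ 1: {}  — no active states
rest 'ab' ignored (set empty)
after full input: {}  (accept=1 not in)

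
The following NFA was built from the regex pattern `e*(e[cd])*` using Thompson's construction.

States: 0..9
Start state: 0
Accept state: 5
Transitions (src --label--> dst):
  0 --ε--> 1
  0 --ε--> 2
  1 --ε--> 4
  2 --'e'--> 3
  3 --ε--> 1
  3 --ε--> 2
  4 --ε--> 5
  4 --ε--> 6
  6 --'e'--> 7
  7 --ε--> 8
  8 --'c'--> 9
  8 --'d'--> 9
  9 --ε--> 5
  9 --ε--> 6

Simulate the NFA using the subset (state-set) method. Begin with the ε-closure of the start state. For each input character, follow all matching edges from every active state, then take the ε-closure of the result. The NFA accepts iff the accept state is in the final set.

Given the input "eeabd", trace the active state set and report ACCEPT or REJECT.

start: ε-closure({0}) = {0,1,2,4,5,6}
'e' @ 1: {1,2,3,4,5,6,7,8}  ✓accept
'e' @ 2: {1,2,3,4,5,6,7,8}  ✓accept
'a' @ 3: {}  — dead — no transitions
rest 'bd' ignored (set empty)
end set {} — state 5 not in

Answer: REJECT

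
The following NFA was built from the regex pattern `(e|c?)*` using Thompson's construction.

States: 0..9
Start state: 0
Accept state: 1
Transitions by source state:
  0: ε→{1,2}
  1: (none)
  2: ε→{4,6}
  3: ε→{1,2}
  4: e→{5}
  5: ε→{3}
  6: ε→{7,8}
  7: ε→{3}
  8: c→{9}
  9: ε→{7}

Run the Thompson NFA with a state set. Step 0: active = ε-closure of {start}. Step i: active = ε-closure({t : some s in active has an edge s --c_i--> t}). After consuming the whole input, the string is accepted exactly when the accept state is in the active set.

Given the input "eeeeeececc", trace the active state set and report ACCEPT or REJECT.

start: ε-closure({0}) = {0,1,2,3,4,6,7,8}
'e' @ 1: {1,2,3,4,5,6,7,8}  [accepting]
'e' @ 2: {1,2,3,4,5,6,7,8}  [accepting]
'e' @ 3: {1,2,3,4,5,6,7,8}  [accepting]
'e' @ 4: {1,2,3,4,5,6,7,8}  [accepting]
'e' @ 5: {1,2,3,4,5,6,7,8}  [accepting]
'e' @ 6: {1,2,3,4,5,6,7,8}  [accepting]
'c' @ 7: {1,2,3,4,6,7,8,9}  [accepting]
'e' @ 8: {1,2,3,4,5,6,7,8}  [accepting]
'c' @ 9: {1,2,3,4,6,7,8,9}  [accepting]
'c' @ 10: {1,2,3,4,6,7,8,9}  [accepting]
end set {1,2,3,4,6,7,8,9} — state 1 in

Answer: ACCEPT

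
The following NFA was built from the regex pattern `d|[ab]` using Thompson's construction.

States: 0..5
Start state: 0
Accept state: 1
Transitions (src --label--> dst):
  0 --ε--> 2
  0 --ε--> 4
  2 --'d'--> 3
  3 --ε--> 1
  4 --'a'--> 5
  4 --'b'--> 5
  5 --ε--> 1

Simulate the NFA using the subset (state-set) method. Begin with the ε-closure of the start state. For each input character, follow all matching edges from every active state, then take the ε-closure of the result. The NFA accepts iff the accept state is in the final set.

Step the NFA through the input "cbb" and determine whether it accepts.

start: ε-closure({0}) = {0,2,4}
'c' @ 1: {}  — dead — no transitions
rest 'bb' ignored (set empty)
after full input: {}  (accept=1 not in)

Answer: REJECT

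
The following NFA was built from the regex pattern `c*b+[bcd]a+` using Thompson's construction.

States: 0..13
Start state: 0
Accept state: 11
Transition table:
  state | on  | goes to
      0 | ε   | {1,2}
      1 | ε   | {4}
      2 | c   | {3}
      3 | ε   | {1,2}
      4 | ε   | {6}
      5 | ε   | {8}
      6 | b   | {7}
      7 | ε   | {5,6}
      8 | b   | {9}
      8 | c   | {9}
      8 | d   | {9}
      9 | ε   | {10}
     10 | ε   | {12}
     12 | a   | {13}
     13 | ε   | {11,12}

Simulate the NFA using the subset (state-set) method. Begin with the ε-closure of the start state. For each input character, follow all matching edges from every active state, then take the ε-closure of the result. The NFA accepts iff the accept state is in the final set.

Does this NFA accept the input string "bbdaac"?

start: ε-closure({0}) = {0,1,2,4,6}
'b' @ 1: {5,6,7,8}
'b' @ 2: {5,6,7,8,9,10,12}
'd' @ 3: {9,10,12}
'a' @ 4: {11,12,13}  (accept∈set)
'a' @ 5: {11,12,13}  (accept∈set)
'c' @ 6: {}  — no active states
final: {}; accept 11 not in set

Answer: REJECT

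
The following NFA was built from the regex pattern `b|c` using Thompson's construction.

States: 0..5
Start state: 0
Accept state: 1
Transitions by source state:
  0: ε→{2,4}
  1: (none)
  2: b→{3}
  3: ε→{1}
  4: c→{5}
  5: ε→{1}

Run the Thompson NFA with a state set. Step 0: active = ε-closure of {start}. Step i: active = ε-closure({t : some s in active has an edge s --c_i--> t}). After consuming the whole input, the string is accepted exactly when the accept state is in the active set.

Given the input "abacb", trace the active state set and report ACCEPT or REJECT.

Answer: REJECT

Derivation:
start: ε-closure({0}) = {0,2,4}
'a' @ 1: {}  — dead — no transitions
rest 'bacb' ignored (set empty)
end set {} — state 1 not in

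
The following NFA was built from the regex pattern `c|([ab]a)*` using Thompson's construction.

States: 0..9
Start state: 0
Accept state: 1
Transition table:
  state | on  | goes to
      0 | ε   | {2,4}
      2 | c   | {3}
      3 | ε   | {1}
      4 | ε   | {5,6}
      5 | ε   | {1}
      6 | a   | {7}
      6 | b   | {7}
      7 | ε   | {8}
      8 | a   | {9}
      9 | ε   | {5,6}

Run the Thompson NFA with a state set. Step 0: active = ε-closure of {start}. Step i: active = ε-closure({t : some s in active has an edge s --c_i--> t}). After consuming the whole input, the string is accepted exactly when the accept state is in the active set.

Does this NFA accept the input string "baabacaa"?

initial (ε-close {0}): {0,1,2,4,5,6}
'b' @ 1: {7,8}
'a' @ 2: {1,5,6,9}  [accepting]
'a' @ 3: {7,8}
'b' @ 4: {}  — no active states
rest 'acaa' ignored (set empty)
final: {}; accept 1 not in set

Answer: REJECT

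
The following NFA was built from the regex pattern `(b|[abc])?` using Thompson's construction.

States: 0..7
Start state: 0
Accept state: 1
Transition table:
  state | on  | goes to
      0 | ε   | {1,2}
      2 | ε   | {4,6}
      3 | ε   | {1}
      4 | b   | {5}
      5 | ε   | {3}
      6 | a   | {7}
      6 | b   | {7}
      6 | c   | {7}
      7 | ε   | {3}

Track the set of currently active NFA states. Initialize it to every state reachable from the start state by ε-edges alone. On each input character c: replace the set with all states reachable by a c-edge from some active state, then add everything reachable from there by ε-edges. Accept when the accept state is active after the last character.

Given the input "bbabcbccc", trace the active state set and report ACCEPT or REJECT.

Answer: REJECT

Derivation:
initial (ε-close {0}): {0,1,2,4,6}
'b' @ 1: {1,3,5,7}  ✓accept
'b' @ 2: {}  — state set empty
rest 'abcbccc' ignored (set empty)
after full input: {}  (accept=1 not in)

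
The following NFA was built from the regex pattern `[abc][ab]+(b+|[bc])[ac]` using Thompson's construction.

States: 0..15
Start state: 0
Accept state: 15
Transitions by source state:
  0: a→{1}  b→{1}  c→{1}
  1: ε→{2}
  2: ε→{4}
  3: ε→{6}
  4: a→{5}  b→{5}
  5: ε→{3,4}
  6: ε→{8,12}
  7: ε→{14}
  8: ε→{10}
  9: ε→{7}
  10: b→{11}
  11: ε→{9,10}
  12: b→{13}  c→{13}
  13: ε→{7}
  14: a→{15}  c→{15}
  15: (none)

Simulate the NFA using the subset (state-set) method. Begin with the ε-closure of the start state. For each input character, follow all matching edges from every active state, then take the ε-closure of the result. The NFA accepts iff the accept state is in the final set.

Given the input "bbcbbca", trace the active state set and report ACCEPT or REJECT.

Answer: REJECT

Steps:
start: ε-closure({0}) = {0}
'b' @ 1: {1,2,4}
'b' @ 2: {3,4,5,6,8,10,12}
'c' @ 3: {7,13,14}
'b' @ 4: {}  — dead — no transitions
rest 'bca' ignored (set empty)
final: {}; accept 15 not in set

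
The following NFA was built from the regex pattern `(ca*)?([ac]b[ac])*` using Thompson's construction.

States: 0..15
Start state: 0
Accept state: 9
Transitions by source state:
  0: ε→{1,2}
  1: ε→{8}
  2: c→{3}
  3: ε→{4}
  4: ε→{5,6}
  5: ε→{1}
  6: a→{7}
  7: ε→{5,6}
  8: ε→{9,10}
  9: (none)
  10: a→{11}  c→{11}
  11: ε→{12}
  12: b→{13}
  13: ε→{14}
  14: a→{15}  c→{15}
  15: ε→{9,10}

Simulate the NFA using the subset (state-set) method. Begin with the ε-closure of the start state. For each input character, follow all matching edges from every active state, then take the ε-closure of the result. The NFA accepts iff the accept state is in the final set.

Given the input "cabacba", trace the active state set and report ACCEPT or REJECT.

Answer: ACCEPT

Trace:
start: ε-closure({0}) = {0,1,2,8,9,10}
'c' @ 1: {1,3,4,5,6,8,9,10,11,12}  ✓accept
'a' @ 2: {1,5,6,7,8,9,10,11,12}  ✓accept
'b' @ 3: {13,14}
'a' @ 4: {9,10,15}  ✓accept
'c' @ 5: {11,12}
'b' @ 6: {13,14}
'a' @ 7: {9,10,15}  ✓accept
end set {9,10,15} — state 9 in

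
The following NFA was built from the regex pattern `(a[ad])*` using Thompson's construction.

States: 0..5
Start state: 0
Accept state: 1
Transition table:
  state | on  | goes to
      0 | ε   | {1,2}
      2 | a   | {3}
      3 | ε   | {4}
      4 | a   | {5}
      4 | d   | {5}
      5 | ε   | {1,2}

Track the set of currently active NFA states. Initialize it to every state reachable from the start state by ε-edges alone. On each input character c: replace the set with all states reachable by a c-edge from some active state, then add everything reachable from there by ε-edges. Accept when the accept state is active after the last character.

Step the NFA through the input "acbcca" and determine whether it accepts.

Answer: REJECT

Steps:
start: ε-closure({0}) = {0,1,2}
'a' @ 1: {3,4}
'c' @ 2: {}  — state set empty
rest 'bcca' ignored (set empty)
final: {}; accept 1 not in set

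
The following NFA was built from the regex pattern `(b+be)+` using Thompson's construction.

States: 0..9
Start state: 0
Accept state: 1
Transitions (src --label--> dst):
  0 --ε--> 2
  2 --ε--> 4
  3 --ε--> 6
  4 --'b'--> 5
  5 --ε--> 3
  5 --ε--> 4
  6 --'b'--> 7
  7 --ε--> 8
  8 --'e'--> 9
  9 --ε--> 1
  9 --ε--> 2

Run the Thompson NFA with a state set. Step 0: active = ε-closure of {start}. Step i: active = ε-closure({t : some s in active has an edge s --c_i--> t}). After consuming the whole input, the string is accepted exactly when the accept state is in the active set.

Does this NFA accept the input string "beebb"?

S₀ = ε-closure({0}) = {0,2,4}
'b' @ 1: {3,4,5,6}
'e' @ 2: {}  — state set empty
rest 'ebb' ignored (set empty)
final: {}; accept 1 not in set

Answer: REJECT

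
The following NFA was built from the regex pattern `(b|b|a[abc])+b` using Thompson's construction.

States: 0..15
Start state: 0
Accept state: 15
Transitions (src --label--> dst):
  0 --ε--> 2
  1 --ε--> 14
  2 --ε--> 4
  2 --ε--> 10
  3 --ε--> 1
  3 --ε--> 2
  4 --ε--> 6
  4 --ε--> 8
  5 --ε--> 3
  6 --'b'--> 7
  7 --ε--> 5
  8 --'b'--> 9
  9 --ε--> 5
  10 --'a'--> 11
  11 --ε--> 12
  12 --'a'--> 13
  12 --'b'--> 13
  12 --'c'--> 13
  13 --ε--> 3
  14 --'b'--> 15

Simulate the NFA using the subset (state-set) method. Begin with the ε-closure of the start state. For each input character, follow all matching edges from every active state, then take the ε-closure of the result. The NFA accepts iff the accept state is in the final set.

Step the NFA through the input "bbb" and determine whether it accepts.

start: ε-closure({0}) = {0,2,4,6,8,10}
'b' @ 1: {1,2,3,4,5,6,7,8,9,10,14}
'b' @ 2: {1,2,3,4,5,6,7,8,9,10,14,15}  ✓accept
'b' @ 3: {1,2,3,4,5,6,7,8,9,10,14,15}  ✓accept
after full input: {1,2,3,4,5,6,7,8,9,10,14,15}  (accept=15 in)

Answer: ACCEPT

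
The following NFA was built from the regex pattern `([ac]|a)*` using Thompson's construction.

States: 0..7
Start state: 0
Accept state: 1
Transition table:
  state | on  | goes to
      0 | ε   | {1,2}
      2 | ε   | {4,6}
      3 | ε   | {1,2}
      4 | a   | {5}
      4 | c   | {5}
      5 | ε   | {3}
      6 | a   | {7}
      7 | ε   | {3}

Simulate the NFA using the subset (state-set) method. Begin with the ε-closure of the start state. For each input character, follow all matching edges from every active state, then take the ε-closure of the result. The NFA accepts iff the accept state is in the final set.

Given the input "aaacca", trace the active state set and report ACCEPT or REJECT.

initial (ε-close {0}): {0,1,2,4,6}
'a' @ 1: {1,2,3,4,5,6,7}  ✓accept
'a' @ 2: {1,2,3,4,5,6,7}  ✓accept
'a' @ 3: {1,2,3,4,5,6,7}  ✓accept
'c' @ 4: {1,2,3,4,5,6}  ✓accept
'c' @ 5: {1,2,3,4,5,6}  ✓accept
'a' @ 6: {1,2,3,4,5,6,7}  ✓accept
final: {1,2,3,4,5,6,7}; accept 1 in set

Answer: ACCEPT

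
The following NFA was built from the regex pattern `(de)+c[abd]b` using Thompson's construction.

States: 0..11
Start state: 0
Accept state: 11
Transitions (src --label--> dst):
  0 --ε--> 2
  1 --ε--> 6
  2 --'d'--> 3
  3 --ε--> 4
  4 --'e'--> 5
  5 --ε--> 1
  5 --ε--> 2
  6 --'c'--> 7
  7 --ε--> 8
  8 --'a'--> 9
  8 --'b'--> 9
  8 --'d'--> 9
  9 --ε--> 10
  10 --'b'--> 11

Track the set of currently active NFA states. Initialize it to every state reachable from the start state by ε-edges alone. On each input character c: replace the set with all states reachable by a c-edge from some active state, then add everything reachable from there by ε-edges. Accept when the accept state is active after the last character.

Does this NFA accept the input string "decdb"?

start: ε-closure({0}) = {0,2}
'd' @ 1: {3,4}
'e' @ 2: {1,2,5,6}
'c' @ 3: {7,8}
'd' @ 4: {9,10}
'b' @ 5: {11}  (accept∈set)
after full input: {11}  (accept=11 in)

Answer: ACCEPT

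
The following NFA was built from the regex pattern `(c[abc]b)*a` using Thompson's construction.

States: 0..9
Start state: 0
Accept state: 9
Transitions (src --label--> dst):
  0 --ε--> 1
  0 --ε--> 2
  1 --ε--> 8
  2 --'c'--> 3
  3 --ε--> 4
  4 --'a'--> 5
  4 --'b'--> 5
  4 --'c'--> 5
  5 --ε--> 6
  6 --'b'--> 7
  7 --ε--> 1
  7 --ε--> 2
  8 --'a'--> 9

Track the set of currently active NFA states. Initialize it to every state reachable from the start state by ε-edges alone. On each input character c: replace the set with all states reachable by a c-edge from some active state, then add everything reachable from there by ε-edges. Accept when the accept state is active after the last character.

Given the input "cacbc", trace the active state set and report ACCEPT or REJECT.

Answer: REJECT

Steps:
start: ε-closure({0}) = {0,1,2,8}
'c' @ 1: {3,4}
'a' @ 2: {5,6}
'c' @ 3: {}  — no active states
rest 'bc' ignored (set empty)
final: {}; accept 9 not in set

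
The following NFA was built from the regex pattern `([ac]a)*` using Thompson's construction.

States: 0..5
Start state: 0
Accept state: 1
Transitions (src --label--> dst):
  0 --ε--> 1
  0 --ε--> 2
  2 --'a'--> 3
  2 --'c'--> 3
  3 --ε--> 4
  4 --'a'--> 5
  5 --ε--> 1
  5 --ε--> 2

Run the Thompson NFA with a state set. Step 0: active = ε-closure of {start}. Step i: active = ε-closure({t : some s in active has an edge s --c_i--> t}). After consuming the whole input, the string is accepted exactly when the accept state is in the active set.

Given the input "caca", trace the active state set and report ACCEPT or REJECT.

S₀ = ε-closure({0}) = {0,1,2}
'c' @ 1: {3,4}
'a' @ 2: {1,2,5}  [accepting]
'c' @ 3: {3,4}
'a' @ 4: {1,2,5}  [accepting]
after full input: {1,2,5}  (accept=1 in)

Answer: ACCEPT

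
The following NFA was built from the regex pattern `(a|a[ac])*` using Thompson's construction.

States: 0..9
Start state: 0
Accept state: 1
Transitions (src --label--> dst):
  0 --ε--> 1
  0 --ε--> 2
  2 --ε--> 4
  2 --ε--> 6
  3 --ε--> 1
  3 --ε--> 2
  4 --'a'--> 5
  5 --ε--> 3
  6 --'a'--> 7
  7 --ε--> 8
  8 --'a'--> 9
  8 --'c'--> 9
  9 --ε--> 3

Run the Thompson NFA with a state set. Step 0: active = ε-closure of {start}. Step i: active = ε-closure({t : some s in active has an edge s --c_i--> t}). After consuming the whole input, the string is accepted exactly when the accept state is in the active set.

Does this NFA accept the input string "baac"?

initial (ε-close {0}): {0,1,2,4,6}
'b' @ 1: {}  — dead — no transitions
rest 'aac' ignored (set empty)
end set {} — state 1 not in

Answer: REJECT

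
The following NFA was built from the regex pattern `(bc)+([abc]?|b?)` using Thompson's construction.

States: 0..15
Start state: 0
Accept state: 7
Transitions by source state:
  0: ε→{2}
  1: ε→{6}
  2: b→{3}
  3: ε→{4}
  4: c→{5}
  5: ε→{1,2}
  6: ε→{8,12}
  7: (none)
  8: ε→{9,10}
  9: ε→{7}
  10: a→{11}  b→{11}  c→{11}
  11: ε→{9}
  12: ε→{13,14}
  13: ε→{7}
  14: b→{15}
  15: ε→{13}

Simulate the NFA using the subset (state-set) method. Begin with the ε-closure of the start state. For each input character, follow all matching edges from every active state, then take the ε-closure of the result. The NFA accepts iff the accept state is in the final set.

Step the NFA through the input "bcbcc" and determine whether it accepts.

Answer: ACCEPT

Derivation:
S₀ = ε-closure({0}) = {0,2}
'b' @ 1: {3,4}
'c' @ 2: {1,2,5,6,7,8,9,10,12,13,14}  [accepting]
'b' @ 3: {3,4,7,9,11,13,15}  [accepting]
'c' @ 4: {1,2,5,6,7,8,9,10,12,13,14}  [accepting]
'c' @ 5: {7,9,11}  [accepting]
final: {7,9,11}; accept 7 in set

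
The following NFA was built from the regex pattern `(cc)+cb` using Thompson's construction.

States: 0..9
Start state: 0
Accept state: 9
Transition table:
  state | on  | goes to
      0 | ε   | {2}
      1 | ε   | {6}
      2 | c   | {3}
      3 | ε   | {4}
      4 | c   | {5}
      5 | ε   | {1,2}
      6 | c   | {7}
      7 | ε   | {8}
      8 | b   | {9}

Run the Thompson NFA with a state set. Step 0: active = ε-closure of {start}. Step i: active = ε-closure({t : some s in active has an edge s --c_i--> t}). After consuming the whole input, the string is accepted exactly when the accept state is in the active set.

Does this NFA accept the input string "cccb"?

Answer: ACCEPT

Steps:
initial (ε-close {0}): {0,2}
'c' @ 1: {3,4}
'c' @ 2: {1,2,5,6}
'c' @ 3: {3,4,7,8}
'b' @ 4: {9}  ✓accept
end set {9} — state 9 in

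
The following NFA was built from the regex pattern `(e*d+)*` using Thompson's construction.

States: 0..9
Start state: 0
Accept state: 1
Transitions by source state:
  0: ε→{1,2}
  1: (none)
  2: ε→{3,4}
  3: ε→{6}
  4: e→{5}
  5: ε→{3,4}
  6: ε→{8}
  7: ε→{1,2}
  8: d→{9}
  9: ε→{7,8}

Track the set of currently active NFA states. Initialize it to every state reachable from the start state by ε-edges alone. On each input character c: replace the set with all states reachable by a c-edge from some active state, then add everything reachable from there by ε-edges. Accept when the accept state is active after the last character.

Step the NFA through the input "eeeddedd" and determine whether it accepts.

Answer: ACCEPT

Trace:
S₀ = ε-closure({0}) = {0,1,2,3,4,6,8}
'e' @ 1: {3,4,5,6,8}
'e' @ 2: {3,4,5,6,8}
'e' @ 3: {3,4,5,6,8}
'd' @ 4: {1,2,3,4,6,7,8,9}  ✓accept
'd' @ 5: {1,2,3,4,6,7,8,9}  ✓accept
'e' @ 6: {3,4,5,6,8}
'd' @ 7: {1,2,3,4,6,7,8,9}  ✓accept
'd' @ 8: {1,2,3,4,6,7,8,9}  ✓accept
after full input: {1,2,3,4,6,7,8,9}  (accept=1 in)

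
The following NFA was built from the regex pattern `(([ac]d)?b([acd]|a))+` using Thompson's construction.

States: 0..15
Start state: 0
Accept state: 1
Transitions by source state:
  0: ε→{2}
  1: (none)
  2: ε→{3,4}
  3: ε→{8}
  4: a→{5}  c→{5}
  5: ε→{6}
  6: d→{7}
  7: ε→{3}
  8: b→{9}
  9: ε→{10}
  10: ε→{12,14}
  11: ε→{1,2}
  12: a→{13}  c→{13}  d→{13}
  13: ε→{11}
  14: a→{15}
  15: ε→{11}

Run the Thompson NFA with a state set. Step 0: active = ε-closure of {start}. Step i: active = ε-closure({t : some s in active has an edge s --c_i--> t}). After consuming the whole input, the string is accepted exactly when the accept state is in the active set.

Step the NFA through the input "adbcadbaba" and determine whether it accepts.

Answer: ACCEPT

Derivation:
initial (ε-close {0}): {0,2,3,4,8}
'a' @ 1: {5,6}
'd' @ 2: {3,7,8}
'b' @ 3: {9,10,12,14}
'c' @ 4: {1,2,3,4,8,11,13}  (accept∈set)
'a' @ 5: {5,6}
'd' @ 6: {3,7,8}
'b' @ 7: {9,10,12,14}
'a' @ 8: {1,2,3,4,8,11,13,15}  (accept∈set)
'b' @ 9: {9,10,12,14}
'a' @ 10: {1,2,3,4,8,11,13,15}  (accept∈set)
final: {1,2,3,4,8,11,13,15}; accept 1 in set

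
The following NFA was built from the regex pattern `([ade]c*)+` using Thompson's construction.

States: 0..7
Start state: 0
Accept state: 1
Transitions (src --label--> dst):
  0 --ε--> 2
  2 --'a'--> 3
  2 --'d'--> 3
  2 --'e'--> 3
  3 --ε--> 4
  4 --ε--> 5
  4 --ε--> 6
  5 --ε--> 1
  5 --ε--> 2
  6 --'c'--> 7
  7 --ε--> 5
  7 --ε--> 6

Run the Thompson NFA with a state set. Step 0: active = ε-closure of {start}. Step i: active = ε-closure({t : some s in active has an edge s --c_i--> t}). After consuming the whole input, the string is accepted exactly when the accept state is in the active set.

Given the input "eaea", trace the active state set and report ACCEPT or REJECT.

Answer: ACCEPT

Derivation:
initial (ε-close {0}): {0,2}
'e' @ 1: {1,2,3,4,5,6}  [accepting]
'a' @ 2: {1,2,3,4,5,6}  [accepting]
'e' @ 3: {1,2,3,4,5,6}  [accepting]
'a' @ 4: {1,2,3,4,5,6}  [accepting]
after full input: {1,2,3,4,5,6}  (accept=1 in)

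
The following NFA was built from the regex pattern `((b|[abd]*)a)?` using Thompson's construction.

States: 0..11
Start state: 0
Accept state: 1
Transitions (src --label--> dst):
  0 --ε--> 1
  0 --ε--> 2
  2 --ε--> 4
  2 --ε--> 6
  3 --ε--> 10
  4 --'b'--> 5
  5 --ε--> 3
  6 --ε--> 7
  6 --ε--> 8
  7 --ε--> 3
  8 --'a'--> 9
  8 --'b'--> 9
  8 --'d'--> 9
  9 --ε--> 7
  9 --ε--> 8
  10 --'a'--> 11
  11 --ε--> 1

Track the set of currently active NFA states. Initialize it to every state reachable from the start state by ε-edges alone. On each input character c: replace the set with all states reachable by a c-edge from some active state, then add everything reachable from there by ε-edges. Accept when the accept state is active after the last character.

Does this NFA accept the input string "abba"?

start: ε-closure({0}) = {0,1,2,3,4,6,7,8,10}
'a' @ 1: {1,3,7,8,9,10,11}  (accept∈set)
'b' @ 2: {3,7,8,9,10}
'b' @ 3: {3,7,8,9,10}
'a' @ 4: {1,3,7,8,9,10,11}  (accept∈set)
final: {1,3,7,8,9,10,11}; accept 1 in set

Answer: ACCEPT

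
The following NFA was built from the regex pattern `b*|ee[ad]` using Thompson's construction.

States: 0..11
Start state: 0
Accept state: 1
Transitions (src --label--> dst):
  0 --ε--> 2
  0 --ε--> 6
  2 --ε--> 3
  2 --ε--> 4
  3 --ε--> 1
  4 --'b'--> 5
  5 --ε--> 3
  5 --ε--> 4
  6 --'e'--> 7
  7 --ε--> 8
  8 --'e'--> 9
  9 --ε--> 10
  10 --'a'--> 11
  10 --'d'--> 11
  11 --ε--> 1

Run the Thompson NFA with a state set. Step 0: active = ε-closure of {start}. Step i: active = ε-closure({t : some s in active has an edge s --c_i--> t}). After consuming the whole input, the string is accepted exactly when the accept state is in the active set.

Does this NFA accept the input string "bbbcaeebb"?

initial (ε-close {0}): {0,1,2,3,4,6}
'b' @ 1: {1,3,4,5}  (accept∈set)
'b' @ 2: {1,3,4,5}  (accept∈set)
'b' @ 3: {1,3,4,5}  (accept∈set)
'c' @ 4: {}  — dead — no transitions
rest 'aeebb' ignored (set empty)
end set {} — state 1 not in

Answer: REJECT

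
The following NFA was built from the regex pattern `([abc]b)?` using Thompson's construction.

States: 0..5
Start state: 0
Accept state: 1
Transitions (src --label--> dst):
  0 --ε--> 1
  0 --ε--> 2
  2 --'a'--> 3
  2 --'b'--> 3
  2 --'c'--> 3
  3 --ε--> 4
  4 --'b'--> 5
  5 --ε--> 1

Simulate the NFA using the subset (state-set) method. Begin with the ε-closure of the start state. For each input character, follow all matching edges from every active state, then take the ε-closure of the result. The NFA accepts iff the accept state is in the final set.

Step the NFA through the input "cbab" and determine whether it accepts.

initial (ε-close {0}): {0,1,2}
'c' @ 1: {3,4}
'b' @ 2: {1,5}  [accepting]
'a' @ 3: {}  — no active states
rest 'b' ignored (set empty)
after full input: {}  (accept=1 not in)

Answer: REJECT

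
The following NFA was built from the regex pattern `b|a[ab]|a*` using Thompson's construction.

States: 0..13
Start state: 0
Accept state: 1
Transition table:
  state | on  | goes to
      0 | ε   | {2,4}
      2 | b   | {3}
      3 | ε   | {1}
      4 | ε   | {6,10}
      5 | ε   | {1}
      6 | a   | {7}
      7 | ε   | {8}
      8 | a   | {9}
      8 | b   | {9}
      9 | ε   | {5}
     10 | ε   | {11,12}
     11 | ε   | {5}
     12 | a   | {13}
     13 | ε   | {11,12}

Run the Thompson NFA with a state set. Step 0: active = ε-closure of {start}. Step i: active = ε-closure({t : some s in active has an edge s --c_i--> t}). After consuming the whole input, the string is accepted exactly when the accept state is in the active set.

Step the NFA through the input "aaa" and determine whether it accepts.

Answer: ACCEPT

Trace:
initial (ε-close {0}): {0,1,2,4,5,6,10,11,12}
'a' @ 1: {1,5,7,8,11,12,13}  [accepting]
'a' @ 2: {1,5,9,11,12,13}  [accepting]
'a' @ 3: {1,5,11,12,13}  [accepting]
final: {1,5,11,12,13}; accept 1 in set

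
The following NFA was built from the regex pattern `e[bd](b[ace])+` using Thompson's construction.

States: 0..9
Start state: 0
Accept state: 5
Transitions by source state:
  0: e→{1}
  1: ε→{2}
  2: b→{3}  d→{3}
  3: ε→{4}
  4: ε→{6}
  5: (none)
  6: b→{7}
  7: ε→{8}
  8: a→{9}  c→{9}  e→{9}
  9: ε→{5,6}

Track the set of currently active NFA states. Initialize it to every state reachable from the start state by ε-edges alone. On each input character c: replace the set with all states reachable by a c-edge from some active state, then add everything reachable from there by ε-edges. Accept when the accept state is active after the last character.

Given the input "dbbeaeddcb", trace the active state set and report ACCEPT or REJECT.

Answer: REJECT

Steps:
start: ε-closure({0}) = {0}
'd' @ 1: {}  — state set empty
rest 'bbeaeddcb' ignored (set empty)
after full input: {}  (accept=5 not in)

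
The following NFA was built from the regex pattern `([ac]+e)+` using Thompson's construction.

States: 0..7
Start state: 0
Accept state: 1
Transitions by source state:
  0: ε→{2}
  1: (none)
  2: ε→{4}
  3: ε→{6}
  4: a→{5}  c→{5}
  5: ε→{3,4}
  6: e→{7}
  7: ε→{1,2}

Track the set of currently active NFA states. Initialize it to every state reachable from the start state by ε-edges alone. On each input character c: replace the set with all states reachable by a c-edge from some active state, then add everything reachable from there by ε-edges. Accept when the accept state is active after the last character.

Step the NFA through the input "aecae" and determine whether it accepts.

S₀ = ε-closure({0}) = {0,2,4}
'a' @ 1: {3,4,5,6}
'e' @ 2: {1,2,4,7}  [accepting]
'c' @ 3: {3,4,5,6}
'a' @ 4: {3,4,5,6}
'e' @ 5: {1,2,4,7}  [accepting]
end set {1,2,4,7} — state 1 in

Answer: ACCEPT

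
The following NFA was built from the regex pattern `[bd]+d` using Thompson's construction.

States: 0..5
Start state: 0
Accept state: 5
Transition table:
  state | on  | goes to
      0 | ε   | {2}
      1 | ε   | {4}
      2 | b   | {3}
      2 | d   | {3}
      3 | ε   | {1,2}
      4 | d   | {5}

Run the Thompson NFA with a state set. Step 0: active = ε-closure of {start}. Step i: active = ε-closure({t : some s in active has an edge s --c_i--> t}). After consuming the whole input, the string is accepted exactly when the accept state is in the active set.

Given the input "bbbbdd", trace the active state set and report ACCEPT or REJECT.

Answer: ACCEPT

Trace:
initial (ε-close {0}): {0,2}
'b' @ 1: {1,2,3,4}
'b' @ 2: {1,2,3,4}
'b' @ 3: {1,2,3,4}
'b' @ 4: {1,2,3,4}
'd' @ 5: {1,2,3,4,5}  (accept∈set)
'd' @ 6: {1,2,3,4,5}  (accept∈set)
final: {1,2,3,4,5}; accept 5 in set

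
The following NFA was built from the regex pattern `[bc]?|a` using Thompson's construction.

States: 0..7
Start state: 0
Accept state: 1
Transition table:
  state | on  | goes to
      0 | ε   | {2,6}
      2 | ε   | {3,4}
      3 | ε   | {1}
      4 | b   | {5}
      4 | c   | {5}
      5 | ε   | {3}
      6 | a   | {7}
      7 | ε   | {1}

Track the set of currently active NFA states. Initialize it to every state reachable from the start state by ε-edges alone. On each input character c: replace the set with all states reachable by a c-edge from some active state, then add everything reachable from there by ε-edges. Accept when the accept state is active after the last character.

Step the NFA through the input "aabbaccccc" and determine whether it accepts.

initial (ε-close {0}): {0,1,2,3,4,6}
'a' @ 1: {1,7}  (accept∈set)
'a' @ 2: {}  — no active states
rest 'bbaccccc' ignored (set empty)
end set {} — state 1 not in

Answer: REJECT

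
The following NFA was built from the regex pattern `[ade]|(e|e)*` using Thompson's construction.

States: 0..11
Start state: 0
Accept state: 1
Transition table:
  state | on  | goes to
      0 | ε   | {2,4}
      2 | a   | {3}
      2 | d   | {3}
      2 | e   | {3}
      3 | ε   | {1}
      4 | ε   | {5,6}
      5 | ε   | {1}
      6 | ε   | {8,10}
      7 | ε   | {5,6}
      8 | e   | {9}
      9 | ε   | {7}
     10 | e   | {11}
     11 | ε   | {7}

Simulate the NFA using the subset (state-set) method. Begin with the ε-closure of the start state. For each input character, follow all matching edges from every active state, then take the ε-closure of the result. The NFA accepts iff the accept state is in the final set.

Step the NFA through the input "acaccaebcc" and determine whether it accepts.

Answer: REJECT

Derivation:
initial (ε-close {0}): {0,1,2,4,5,6,8,10}
'a' @ 1: {1,3}  ✓accept
'c' @ 2: {}  — state set empty
rest 'accaebcc' ignored (set empty)
final: {}; accept 1 not in set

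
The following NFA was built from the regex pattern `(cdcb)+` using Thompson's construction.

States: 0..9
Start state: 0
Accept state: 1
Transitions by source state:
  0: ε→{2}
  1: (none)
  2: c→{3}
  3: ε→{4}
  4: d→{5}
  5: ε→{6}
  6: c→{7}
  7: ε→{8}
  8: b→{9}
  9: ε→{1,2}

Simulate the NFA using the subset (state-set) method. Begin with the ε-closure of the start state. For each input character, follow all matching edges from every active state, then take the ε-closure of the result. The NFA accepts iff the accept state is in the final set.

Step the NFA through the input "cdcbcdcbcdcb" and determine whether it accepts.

Answer: ACCEPT

Derivation:
start: ε-closure({0}) = {0,2}
'c' @ 1: {3,4}
'd' @ 2: {5,6}
'c' @ 3: {7,8}
'b' @ 4: {1,2,9}  (accept∈set)
'c' @ 5: {3,4}
'd' @ 6: {5,6}
'c' @ 7: {7,8}
'b' @ 8: {1,2,9}  (accept∈set)
'c' @ 9: {3,4}
'd' @ 10: {5,6}
'c' @ 11: {7,8}
'b' @ 12: {1,2,9}  (accept∈set)
final: {1,2,9}; accept 1 in set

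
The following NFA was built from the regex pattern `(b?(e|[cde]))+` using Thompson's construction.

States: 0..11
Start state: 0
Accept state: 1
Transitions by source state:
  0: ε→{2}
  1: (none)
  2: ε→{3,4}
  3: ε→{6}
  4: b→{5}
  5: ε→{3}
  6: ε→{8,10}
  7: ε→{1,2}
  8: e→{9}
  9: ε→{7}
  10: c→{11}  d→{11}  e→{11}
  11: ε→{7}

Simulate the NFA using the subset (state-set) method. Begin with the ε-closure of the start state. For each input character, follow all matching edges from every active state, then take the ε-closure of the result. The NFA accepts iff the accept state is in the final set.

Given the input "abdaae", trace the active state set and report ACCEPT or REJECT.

Answer: REJECT

Steps:
S₀ = ε-closure({0}) = {0,2,3,4,6,8,10}
'a' @ 1: {}  — state set empty
rest 'bdaae' ignored (set empty)
final: {}; accept 1 not in set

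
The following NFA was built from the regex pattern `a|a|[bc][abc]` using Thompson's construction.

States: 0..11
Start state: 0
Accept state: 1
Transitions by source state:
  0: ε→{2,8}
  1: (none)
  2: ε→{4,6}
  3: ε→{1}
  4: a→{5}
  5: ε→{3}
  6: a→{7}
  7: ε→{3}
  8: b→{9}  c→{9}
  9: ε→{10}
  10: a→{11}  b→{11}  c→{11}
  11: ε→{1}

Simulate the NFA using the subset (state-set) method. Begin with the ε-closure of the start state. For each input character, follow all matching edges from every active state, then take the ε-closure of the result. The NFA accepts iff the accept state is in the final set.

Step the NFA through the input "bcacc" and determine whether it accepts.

Answer: REJECT

Steps:
initial (ε-close {0}): {0,2,4,6,8}
'b' @ 1: {9,10}
'c' @ 2: {1,11}  (accept∈set)
'a' @ 3: {}  — no active states
rest 'cc' ignored (set empty)
end set {} — state 1 not in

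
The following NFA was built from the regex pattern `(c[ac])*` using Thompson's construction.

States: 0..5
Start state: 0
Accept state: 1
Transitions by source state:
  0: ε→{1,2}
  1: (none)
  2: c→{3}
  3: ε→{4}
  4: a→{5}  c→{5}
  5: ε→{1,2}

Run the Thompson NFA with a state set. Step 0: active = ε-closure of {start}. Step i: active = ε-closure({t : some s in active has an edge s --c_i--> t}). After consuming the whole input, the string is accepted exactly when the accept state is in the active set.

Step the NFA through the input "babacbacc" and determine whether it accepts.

S₀ = ε-closure({0}) = {0,1,2}
'b' @ 1: {}  — no active states
rest 'abacbacc' ignored (set empty)
end set {} — state 1 not in

Answer: REJECT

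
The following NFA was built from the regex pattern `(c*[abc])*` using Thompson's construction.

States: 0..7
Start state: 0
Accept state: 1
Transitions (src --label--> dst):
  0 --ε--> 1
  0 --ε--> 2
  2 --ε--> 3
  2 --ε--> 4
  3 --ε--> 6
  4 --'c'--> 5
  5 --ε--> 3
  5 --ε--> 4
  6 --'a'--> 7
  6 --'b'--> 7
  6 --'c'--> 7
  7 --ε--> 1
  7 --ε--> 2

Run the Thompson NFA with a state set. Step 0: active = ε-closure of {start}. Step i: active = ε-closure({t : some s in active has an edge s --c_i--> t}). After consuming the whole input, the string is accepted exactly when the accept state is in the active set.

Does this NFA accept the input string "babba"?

initial (ε-close {0}): {0,1,2,3,4,6}
'b' @ 1: {1,2,3,4,6,7}  (accept∈set)
'a' @ 2: {1,2,3,4,6,7}  (accept∈set)
'b' @ 3: {1,2,3,4,6,7}  (accept∈set)
'b' @ 4: {1,2,3,4,6,7}  (accept∈set)
'a' @ 5: {1,2,3,4,6,7}  (accept∈set)
final: {1,2,3,4,6,7}; accept 1 in set

Answer: ACCEPT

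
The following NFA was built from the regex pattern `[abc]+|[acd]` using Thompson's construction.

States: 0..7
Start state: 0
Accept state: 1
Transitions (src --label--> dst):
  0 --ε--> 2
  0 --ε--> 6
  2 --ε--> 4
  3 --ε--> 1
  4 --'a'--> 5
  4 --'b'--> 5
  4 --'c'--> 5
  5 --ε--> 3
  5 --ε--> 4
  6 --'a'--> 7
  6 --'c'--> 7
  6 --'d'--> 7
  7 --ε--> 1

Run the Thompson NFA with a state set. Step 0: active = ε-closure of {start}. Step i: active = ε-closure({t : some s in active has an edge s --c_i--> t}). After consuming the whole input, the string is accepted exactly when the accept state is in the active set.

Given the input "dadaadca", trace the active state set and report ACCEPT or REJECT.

initial (ε-close {0}): {0,2,4,6}
'd' @ 1: {1,7}  [accepting]
'a' @ 2: {}  — no active states
rest 'daadca' ignored (set empty)
after full input: {}  (accept=1 not in)

Answer: REJECT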